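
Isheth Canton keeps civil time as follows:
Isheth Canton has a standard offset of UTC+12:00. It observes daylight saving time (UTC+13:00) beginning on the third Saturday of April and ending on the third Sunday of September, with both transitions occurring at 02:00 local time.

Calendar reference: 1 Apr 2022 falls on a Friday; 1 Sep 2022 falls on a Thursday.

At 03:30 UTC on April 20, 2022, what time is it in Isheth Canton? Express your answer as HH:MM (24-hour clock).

1 April 2022 is a Friday, so the first Saturday is April 2 and the third is April 16.
1 September 2022 is a Thursday, so the first Sunday is September 4 and the third is September 18.
At the standard offset (UTC+12:00), 03:30 UTC + 12h = 15:30 Isheth Canton standard time.
Daylight saving runs 16 April – 18 September; the standard-time date in Isheth Canton, April 20, 2022, is inside that window, so Isheth Canton is at UTC+13:00.
03:30 UTC + 13h = 16:30 local.

16:30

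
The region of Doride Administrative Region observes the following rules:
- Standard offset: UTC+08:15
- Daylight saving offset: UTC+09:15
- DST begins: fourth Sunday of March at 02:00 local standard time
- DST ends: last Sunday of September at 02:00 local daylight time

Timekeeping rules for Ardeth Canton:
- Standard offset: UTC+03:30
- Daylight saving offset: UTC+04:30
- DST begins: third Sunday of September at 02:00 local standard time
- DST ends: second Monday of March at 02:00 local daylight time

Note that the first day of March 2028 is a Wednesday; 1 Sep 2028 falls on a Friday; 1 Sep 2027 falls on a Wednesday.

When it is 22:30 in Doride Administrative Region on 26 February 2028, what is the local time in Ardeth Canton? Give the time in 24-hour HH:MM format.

18:45

1 March 2028 is a Wednesday, so the first Sunday is March 5 and the fourth is March 26.
1 September 2028 is a Friday, so Sundays fall on 3, 10, 17, 24; the last is September 24.
26 February 2028 does not fall between 26 March and 24 September, so daylight saving is not in effect and Doride Administrative Region is at UTC+08:15.
22:30 Doride Administrative Region − 8h15m = 14:15 UTC.
1 September 2027 is a Wednesday, so the first Sunday is September 5 and the third is September 19.
1 March 2028 is a Wednesday, so the first Monday is March 6 and the second is March 13.
At the standard offset (UTC+03:30), 14:15 UTC + 3h30m = 17:45 Ardeth Canton standard time.
The standard-time date in Ardeth Canton, 26 February 2028, lies within the daylight-saving period (19 September 2027 – 13 March 2028), so Ardeth Canton is on daylight time, UTC+04:30.
14:15 UTC + 4h30m = 18:45 Ardeth Canton.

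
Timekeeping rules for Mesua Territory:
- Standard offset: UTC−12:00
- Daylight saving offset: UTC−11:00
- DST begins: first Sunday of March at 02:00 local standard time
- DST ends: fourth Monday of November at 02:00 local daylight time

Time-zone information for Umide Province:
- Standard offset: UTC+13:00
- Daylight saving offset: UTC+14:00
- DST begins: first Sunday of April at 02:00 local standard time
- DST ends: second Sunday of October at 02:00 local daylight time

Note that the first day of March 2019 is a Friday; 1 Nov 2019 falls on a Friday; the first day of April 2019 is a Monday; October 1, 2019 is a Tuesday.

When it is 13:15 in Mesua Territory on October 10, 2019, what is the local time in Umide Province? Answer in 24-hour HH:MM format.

1 March 2019 is a Friday, so the first Sunday is March 3.
1 November 2019 is a Friday, so the first Monday is November 4 and the fourth is November 25.
October 10, 2019 lies within the daylight-saving period (3 March – 25 November), so Mesua Territory is on daylight time, UTC−11:00.
13:15 Mesua Territory + 11h = 00:15 UTC (rolling into the next day, 11 October 2019).
1 April 2019 is a Monday, so the first Sunday is April 7.
1 October 2019 is a Tuesday, so the first Sunday is October 6 and the second is October 13.
At the standard offset (UTC+13:00), 00:15 UTC + 13h = 13:15 Umide Province standard time.
The standard-time date in Umide Province, October 11, 2019, lies within the daylight-saving period (7 April – 13 October), so Umide Province is on daylight time, UTC+14:00.
00:15 UTC + 14h = 14:15 Umide Province.

14:15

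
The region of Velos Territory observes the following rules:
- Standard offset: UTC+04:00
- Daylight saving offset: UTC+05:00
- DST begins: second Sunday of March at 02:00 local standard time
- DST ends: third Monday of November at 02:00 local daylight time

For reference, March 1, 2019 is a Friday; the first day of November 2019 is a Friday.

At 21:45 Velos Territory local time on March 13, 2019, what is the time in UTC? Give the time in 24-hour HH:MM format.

16:45

1 March 2019 is a Friday, so the first Sunday is March 3 and the second is March 10.
1 November 2019 is a Friday, so the first Monday is November 4 and the third is November 18.
March 13, 2019 falls between 10 March and 18 November, so daylight saving is in effect and Velos Territory is at UTC+05:00.
21:45 local − 5h = 16:45 UTC.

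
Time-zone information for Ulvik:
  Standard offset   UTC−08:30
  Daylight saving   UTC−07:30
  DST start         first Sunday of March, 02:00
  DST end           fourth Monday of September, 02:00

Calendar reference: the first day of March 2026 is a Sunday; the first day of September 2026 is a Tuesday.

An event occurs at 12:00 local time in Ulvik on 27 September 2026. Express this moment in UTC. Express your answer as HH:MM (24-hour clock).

19:30

1 March 2026 is a Sunday, so the first Sunday is March 1.
1 September 2026 is a Tuesday, so the first Monday is September 7 and the fourth is September 28.
Daylight saving runs 1 March – 28 September; 27 September 2026 is inside that window, so Ulvik is at UTC−07:30.
12:00 local + 7h30m = 19:30 UTC.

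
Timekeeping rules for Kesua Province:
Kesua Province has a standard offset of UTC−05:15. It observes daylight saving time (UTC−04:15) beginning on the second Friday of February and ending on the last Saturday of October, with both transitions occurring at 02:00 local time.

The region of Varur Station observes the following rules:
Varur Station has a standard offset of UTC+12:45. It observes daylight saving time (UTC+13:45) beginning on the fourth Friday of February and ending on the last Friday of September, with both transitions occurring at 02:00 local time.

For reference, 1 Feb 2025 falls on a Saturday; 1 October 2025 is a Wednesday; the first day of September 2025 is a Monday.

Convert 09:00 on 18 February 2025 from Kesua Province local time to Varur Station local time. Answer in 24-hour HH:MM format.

1 February 2025 is a Saturday, so the first Friday is February 7 and the second is February 14.
1 October 2025 is a Wednesday, so Saturdays fall on 4, 11, 18, 25; the last is October 25.
18 February 2025 falls between 14 February and 25 October, so daylight saving is in effect and Kesua Province is at UTC−04:15.
09:00 Kesua Province + 4h15m = 13:15 UTC.
1 February 2025 is a Saturday, so the first Friday is February 7 and the fourth is February 28.
1 September 2025 is a Monday, so Fridays fall on 5, 12, 19, 26; the last is September 26.
At the standard offset (UTC+12:45), 13:15 UTC + 12h45m = 02:00 Varur Station standard time (rolling into the next day, 19 February 2025).
The standard-time date in Varur Station, 19 February 2025, is outside the daylight-saving period (28 February – 26 September), so Varur Station is on standard time, UTC+12:45.
13:15 UTC + 12h45m = 02:00 Varur Station (rolling into the next day, 19 February 2025).

02:00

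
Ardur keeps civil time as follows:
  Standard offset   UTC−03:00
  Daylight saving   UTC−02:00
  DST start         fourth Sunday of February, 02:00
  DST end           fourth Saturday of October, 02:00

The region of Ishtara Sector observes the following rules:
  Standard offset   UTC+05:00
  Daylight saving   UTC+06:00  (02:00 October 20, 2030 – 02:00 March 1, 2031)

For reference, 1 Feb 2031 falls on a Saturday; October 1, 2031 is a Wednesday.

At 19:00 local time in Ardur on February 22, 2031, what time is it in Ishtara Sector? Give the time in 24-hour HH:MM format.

04:00

1 February 2031 is a Saturday, so the first Sunday is February 2 and the fourth is February 23.
1 October 2031 is a Wednesday, so the first Saturday is October 4 and the fourth is October 25.
February 22, 2031 is outside the daylight-saving period (23 February – 25 October), so Ardur is on standard time, UTC−03:00.
19:00 Ardur + 3h = 22:00 UTC.
At the standard offset (UTC+05:00), 22:00 UTC + 5h = 03:00 Ishtara Sector standard time (rolling into the next day, 23 February 2031).
The standard-time date in Ishtara Sector, February 23, 2031, falls between 20 October 2030 and 1 March 2031, so daylight saving is in effect and Ishtara Sector is at UTC+06:00.
22:00 UTC + 6h = 04:00 Ishtara Sector (rolling into the next day, 23 February 2031).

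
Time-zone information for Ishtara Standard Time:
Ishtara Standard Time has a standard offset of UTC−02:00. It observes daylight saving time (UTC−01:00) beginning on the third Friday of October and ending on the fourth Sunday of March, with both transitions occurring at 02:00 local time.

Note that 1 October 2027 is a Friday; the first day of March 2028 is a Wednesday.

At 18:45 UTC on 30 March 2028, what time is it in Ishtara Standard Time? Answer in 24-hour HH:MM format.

1 October 2027 is a Friday, so the first Friday is October 1 and the third is October 15.
1 March 2028 is a Wednesday, so the first Sunday is March 5 and the fourth is March 26.
At the standard offset (UTC−02:00), 18:45 UTC − 2h = 16:45 Ishtara Standard Time standard time.
The standard-time date in Ishtara Standard Time, 30 March 2028, is outside the daylight-saving period (15 October 2027 – 26 March 2028), so Ishtara Standard Time is on standard time, UTC−02:00.
18:45 UTC − 2h = 16:45 local.

16:45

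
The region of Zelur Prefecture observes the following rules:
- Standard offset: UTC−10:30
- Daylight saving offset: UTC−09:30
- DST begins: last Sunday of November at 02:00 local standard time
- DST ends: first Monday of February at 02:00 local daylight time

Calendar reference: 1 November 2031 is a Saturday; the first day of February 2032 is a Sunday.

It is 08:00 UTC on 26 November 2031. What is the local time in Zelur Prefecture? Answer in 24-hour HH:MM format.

1 November 2031 is a Saturday, so Sundays fall on 2, 9, 16, 23, 30; the last is November 30.
1 February 2032 is a Sunday, so the first Monday is February 2.
At the standard offset (UTC−10:30), 08:00 UTC − 10h30m = 21:30 Zelur Prefecture standard time (rolling into the previous day, 25 November 2031).
The standard-time date in Zelur Prefecture, 25 November 2031, is outside the daylight-saving period (30 November 2031 – 2 February 2032), so Zelur Prefecture is on standard time, UTC−10:30.
08:00 UTC − 10h30m = 21:30 local (rolling into the previous day, 25 November 2031).

21:30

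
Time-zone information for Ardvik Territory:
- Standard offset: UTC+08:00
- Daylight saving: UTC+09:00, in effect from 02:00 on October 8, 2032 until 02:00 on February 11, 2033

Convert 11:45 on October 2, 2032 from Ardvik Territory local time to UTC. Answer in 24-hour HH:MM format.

October 2, 2032 does not fall between 8 October 2032 and 11 February 2033, so daylight saving is not in effect and Ardvik Territory is at UTC+08:00.
11:45 local − 8h = 03:45 UTC.

03:45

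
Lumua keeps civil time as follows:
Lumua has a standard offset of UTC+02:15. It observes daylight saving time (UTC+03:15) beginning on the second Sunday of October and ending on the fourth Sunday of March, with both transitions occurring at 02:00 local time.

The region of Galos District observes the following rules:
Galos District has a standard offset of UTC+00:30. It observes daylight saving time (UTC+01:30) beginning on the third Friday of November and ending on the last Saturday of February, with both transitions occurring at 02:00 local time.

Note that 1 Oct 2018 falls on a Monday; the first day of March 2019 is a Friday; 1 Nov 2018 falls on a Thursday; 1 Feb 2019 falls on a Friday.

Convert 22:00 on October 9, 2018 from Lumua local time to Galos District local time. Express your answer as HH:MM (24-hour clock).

20:15

1 October 2018 is a Monday, so the first Sunday is October 7 and the second is October 14.
1 March 2019 is a Friday, so the first Sunday is March 3 and the fourth is March 24.
October 9, 2018 does not fall between 14 October 2018 and 24 March 2019, so daylight saving is not in effect and Lumua is at UTC+02:15.
22:00 Lumua − 2h15m = 19:45 UTC.
1 November 2018 is a Thursday, so the first Friday is November 2 and the third is November 16.
1 February 2019 is a Friday, so Saturdays fall on 2, 9, 16, 23; the last is February 23.
At the standard offset (UTC+00:30), 19:45 UTC + 0h30m = 20:15 Galos District standard time.
Daylight saving runs 16 November 2018 – 23 February 2019; the standard-time date in Galos District, October 9, 2018, is outside that window, so Galos District is on standard time at UTC+00:30.
19:45 UTC + 0h30m = 20:15 Galos District.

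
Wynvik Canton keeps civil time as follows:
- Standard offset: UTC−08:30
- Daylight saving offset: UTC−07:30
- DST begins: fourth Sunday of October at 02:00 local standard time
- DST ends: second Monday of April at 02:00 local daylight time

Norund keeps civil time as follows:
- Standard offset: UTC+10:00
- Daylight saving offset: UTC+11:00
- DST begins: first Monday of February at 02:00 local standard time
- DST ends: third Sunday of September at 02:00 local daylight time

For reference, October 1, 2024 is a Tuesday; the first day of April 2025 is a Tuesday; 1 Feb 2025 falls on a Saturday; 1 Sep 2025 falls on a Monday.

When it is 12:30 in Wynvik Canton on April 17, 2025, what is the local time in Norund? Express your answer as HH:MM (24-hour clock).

08:00

1 October 2024 is a Tuesday, so the first Sunday is October 6 and the fourth is October 27.
1 April 2025 is a Tuesday, so the first Monday is April 7 and the second is April 14.
April 17, 2025 is outside the daylight-saving period (27 October 2024 – 14 April 2025), so Wynvik Canton is on standard time, UTC−08:30.
12:30 Wynvik Canton + 8h30m = 21:00 UTC.
1 February 2025 is a Saturday, so the first Monday is February 3.
1 September 2025 is a Monday, so the first Sunday is September 7 and the third is September 21.
At the standard offset (UTC+10:00), 21:00 UTC + 10h = 07:00 Norund standard time (rolling into the next day, 18 April 2025).
The standard-time date in Norund, April 18, 2025, lies within the daylight-saving period (3 February – 21 September), so Norund is on daylight time, UTC+11:00.
21:00 UTC + 11h = 08:00 Norund (rolling into the next day, 18 April 2025).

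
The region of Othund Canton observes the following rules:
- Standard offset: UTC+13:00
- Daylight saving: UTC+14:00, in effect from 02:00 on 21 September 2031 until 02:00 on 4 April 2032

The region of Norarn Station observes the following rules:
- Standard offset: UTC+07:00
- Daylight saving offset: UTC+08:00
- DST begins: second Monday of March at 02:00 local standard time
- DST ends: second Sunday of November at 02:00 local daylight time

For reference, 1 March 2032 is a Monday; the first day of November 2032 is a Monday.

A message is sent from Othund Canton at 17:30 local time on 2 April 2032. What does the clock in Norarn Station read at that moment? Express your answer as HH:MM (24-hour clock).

2 April 2032 falls between 21 September 2031 and 4 April 2032, so daylight saving is in effect and Othund Canton is at UTC+14:00.
17:30 Othund Canton − 14h = 03:30 UTC.
1 March 2032 is a Monday, so the first Monday is March 1 and the second is March 8.
1 November 2032 is a Monday, so the first Sunday is November 7 and the second is November 14.
At the standard offset (UTC+07:00), 03:30 UTC + 7h = 10:30 Norarn Station standard time.
The standard-time date in Norarn Station, 2 April 2032, lies within the daylight-saving period (8 March – 14 November), so Norarn Station is on daylight time, UTC+08:00.
03:30 UTC + 8h = 11:30 Norarn Station.

11:30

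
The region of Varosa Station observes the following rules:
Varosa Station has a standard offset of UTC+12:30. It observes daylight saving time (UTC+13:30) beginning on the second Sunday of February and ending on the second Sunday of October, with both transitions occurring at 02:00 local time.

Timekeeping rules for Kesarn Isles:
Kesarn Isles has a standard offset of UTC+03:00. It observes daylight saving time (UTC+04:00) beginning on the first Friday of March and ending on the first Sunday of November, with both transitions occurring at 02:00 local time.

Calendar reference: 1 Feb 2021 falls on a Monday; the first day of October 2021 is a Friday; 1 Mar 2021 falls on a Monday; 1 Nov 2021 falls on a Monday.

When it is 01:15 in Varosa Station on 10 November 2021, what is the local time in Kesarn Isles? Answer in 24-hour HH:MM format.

1 February 2021 is a Monday, so the first Sunday is February 7 and the second is February 14.
1 October 2021 is a Friday, so the first Sunday is October 3 and the second is October 10.
Daylight saving runs 14 February – 10 October; 10 November 2021 is outside that window, so Varosa Station is on standard time at UTC+12:30.
01:15 Varosa Station − 12h30m = 12:45 UTC (rolling into the previous day, 9 November 2021).
1 March 2021 is a Monday, so the first Friday is March 5.
1 November 2021 is a Monday, so the first Sunday is November 7.
At the standard offset (UTC+03:00), 12:45 UTC + 3h = 15:45 Kesarn Isles standard time.
The standard-time date in Kesarn Isles, 9 November 2021, is outside the daylight-saving period (5 March – 7 November), so Kesarn Isles is on standard time, UTC+03:00.
12:45 UTC + 3h = 15:45 Kesarn Isles.

15:45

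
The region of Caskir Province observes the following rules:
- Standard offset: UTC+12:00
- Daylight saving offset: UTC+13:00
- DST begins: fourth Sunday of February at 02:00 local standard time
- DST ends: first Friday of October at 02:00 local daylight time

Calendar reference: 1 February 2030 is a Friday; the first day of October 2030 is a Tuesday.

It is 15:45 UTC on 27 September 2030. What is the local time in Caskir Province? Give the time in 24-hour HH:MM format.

04:45

1 February 2030 is a Friday, so the first Sunday is February 3 and the fourth is February 24.
1 October 2030 is a Tuesday, so the first Friday is October 4.
At the standard offset (UTC+12:00), 15:45 UTC + 12h = 03:45 Caskir Province standard time (rolling into the next day, 28 September 2030).
The standard-time date in Caskir Province, 28 September 2030, lies within the daylight-saving period (24 February – 4 October), so Caskir Province is on daylight time, UTC+13:00.
15:45 UTC + 13h = 04:45 local (rolling into the next day, 28 September 2030).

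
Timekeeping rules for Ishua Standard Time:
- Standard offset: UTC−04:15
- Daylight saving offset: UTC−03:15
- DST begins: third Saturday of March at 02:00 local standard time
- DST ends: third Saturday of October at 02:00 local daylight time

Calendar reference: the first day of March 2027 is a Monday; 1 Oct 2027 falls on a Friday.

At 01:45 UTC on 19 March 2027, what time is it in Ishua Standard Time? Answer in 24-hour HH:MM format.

1 March 2027 is a Monday, so the first Saturday is March 6 and the third is March 20.
1 October 2027 is a Friday, so the first Saturday is October 2 and the third is October 16.
At the standard offset (UTC−04:15), 01:45 UTC − 4h15m = 21:30 Ishua Standard Time standard time (rolling into the previous day, 18 March 2027).
Daylight saving runs 20 March – 16 October; the standard-time date in Ishua Standard Time, 18 March 2027, is outside that window, so Ishua Standard Time is on standard time at UTC−04:15.
01:45 UTC − 4h15m = 21:30 local (rolling into the previous day, 18 March 2027).

21:30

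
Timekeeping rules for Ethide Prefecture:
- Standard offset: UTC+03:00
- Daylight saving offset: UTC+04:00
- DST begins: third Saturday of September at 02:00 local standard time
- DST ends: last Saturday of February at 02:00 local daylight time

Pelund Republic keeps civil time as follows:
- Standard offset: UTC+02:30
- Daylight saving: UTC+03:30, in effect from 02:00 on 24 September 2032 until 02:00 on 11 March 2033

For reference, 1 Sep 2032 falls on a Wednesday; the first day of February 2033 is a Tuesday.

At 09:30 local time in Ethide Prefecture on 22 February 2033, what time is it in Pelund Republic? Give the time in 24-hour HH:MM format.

1 September 2032 is a Wednesday, so the first Saturday is September 4 and the third is September 18.
1 February 2033 is a Tuesday, so Saturdays fall on 5, 12, 19, 26; the last is February 26.
Daylight saving runs 18 September 2032 – 26 February 2033; 22 February 2033 is inside that window, so Ethide Prefecture is at UTC+04:00.
09:30 Ethide Prefecture − 4h = 05:30 UTC.
At the standard offset (UTC+02:30), 05:30 UTC + 2h30m = 08:00 Pelund Republic standard time.
The standard-time date in Pelund Republic, 22 February 2033, lies within the daylight-saving period (24 September 2032 – 11 March 2033), so Pelund Republic is on daylight time, UTC+03:30.
05:30 UTC + 3h30m = 09:00 Pelund Republic.

09:00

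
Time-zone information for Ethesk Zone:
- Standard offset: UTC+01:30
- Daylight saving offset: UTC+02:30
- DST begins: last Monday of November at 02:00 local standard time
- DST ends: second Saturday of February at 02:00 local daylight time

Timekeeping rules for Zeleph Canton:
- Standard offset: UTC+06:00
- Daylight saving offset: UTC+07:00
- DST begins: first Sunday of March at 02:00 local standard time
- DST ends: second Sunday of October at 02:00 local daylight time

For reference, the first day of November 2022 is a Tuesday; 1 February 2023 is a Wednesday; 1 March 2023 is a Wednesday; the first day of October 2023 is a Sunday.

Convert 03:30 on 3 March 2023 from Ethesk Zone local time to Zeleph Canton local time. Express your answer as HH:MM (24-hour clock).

1 November 2022 is a Tuesday, so Mondays fall on 7, 14, 21, 28; the last is November 28.
1 February 2023 is a Wednesday, so the first Saturday is February 4 and the second is February 11.
3 March 2023 does not fall between 28 November 2022 and 11 February 2023, so daylight saving is not in effect and Ethesk Zone is at UTC+01:30.
03:30 Ethesk Zone − 1h30m = 02:00 UTC.
1 March 2023 is a Wednesday, so the first Sunday is March 5.
1 October 2023 is a Sunday, so the first Sunday is October 1 and the second is October 8.
At the standard offset (UTC+06:00), 02:00 UTC + 6h = 08:00 Zeleph Canton standard time.
The standard-time date in Zeleph Canton, 3 March 2023, is outside the daylight-saving period (5 March – 8 October), so Zeleph Canton is on standard time, UTC+06:00.
02:00 UTC + 6h = 08:00 Zeleph Canton.

08:00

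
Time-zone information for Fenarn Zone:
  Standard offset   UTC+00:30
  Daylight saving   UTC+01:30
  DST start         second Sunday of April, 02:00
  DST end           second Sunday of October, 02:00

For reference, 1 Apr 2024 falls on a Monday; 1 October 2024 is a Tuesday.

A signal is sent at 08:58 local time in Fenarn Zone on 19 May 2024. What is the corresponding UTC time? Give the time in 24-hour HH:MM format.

1 April 2024 is a Monday, so the first Sunday is April 7 and the second is April 14.
1 October 2024 is a Tuesday, so the first Sunday is October 6 and the second is October 13.
19 May 2024 lies within the daylight-saving period (14 April – 13 October), so Fenarn Zone is on daylight time, UTC+01:30.
08:58 local − 1h30m = 07:28 UTC.

07:28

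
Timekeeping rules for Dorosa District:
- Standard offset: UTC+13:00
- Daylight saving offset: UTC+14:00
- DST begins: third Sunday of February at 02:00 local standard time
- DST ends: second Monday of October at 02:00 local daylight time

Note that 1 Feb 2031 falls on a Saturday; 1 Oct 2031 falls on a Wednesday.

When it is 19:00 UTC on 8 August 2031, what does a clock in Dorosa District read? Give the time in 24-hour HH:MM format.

1 February 2031 is a Saturday, so the first Sunday is February 2 and the third is February 16.
1 October 2031 is a Wednesday, so the first Monday is October 6 and the second is October 13.
At the standard offset (UTC+13:00), 19:00 UTC + 13h = 08:00 Dorosa District standard time (rolling into the next day, 9 August 2031).
The standard-time date in Dorosa District, 9 August 2031, lies within the daylight-saving period (16 February – 13 October), so Dorosa District is on daylight time, UTC+14:00.
19:00 UTC + 14h = 09:00 local (rolling into the next day, 9 August 2031).

09:00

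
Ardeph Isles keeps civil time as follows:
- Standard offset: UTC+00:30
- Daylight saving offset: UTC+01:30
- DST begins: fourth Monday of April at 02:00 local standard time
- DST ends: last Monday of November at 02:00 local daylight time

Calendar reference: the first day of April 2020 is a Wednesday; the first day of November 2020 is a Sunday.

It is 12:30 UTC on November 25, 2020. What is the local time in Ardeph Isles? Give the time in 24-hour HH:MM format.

1 April 2020 is a Wednesday, so the first Monday is April 6 and the fourth is April 27.
1 November 2020 is a Sunday, so Mondays fall on 2, 9, 16, 23, 30; the last is November 30.
At the standard offset (UTC+00:30), 12:30 UTC + 0h30m = 13:00 Ardeph Isles standard time.
The standard-time date in Ardeph Isles, November 25, 2020, falls between 27 April and 30 November, so daylight saving is in effect and Ardeph Isles is at UTC+01:30.
12:30 UTC + 1h30m = 14:00 local.

14:00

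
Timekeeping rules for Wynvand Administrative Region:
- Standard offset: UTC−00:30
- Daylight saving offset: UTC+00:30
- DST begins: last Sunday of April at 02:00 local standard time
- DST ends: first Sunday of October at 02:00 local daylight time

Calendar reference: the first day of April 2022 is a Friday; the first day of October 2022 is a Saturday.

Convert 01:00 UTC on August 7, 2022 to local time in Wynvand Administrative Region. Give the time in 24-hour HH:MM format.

1 April 2022 is a Friday, so Sundays fall on 3, 10, 17, 24; the last is April 24.
1 October 2022 is a Saturday, so the first Sunday is October 2.
At the standard offset (UTC−00:30), 01:00 UTC − 0h30m = 00:30 Wynvand Administrative Region standard time.
Daylight saving runs 24 April – 2 October; the standard-time date in Wynvand Administrative Region, August 7, 2022, is inside that window, so Wynvand Administrative Region is at UTC+00:30.
01:00 UTC + 0h30m = 01:30 local.

01:30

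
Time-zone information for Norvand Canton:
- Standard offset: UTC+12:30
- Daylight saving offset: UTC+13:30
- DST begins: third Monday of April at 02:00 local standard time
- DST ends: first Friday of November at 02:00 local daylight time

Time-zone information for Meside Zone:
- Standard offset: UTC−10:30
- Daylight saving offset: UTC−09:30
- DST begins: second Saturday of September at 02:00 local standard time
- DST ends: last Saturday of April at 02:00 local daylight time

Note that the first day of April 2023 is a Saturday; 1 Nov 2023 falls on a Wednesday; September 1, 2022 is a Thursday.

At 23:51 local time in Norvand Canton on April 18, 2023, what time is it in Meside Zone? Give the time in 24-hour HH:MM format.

1 April 2023 is a Saturday, so the first Monday is April 3 and the third is April 17.
1 November 2023 is a Wednesday, so the first Friday is November 3.
April 18, 2023 lies within the daylight-saving period (17 April – 3 November), so Norvand Canton is on daylight time, UTC+13:30.
23:51 Norvand Canton − 13h30m = 10:21 UTC.
1 September 2022 is a Thursday, so the first Saturday is September 3 and the second is September 10.
1 April 2023 is a Saturday, so Saturdays fall on 1, 8, 15, 22, 29; the last is April 29.
At the standard offset (UTC−10:30), 10:21 UTC − 10h30m = 23:51 Meside Zone standard time (rolling into the previous day, 17 April 2023).
The standard-time date in Meside Zone, April 17, 2023, lies within the daylight-saving period (10 September 2022 – 29 April 2023), so Meside Zone is on daylight time, UTC−09:30.
10:21 UTC − 9h30m = 00:51 Meside Zone.

00:51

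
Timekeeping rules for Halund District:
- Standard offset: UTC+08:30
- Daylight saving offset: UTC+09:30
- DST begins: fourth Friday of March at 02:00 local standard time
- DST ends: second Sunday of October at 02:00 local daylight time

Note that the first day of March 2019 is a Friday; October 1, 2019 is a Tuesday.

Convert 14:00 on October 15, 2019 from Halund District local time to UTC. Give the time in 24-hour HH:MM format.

1 March 2019 is a Friday, so the first Friday is March 1 and the fourth is March 22.
1 October 2019 is a Tuesday, so the first Sunday is October 6 and the second is October 13.
October 15, 2019 is outside the daylight-saving period (22 March – 13 October), so Halund District is on standard time, UTC+08:30.
14:00 local − 8h30m = 05:30 UTC.

05:30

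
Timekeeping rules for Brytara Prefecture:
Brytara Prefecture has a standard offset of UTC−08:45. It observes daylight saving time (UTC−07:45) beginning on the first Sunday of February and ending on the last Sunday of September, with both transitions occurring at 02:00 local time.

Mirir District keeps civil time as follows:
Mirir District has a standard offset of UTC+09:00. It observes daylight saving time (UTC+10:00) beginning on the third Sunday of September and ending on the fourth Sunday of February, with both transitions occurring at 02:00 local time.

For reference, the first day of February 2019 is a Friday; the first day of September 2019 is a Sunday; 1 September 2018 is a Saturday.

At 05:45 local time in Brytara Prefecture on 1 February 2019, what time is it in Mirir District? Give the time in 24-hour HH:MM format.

00:30

1 February 2019 is a Friday, so the first Sunday is February 3.
1 September 2019 is a Sunday, so Sundays fall on 1, 8, 15, 22, 29; the last is September 29.
Daylight saving runs 3 February – 29 September; 1 February 2019 is outside that window, so Brytara Prefecture is on standard time at UTC−08:45.
05:45 Brytara Prefecture + 8h45m = 14:30 UTC.
1 September 2018 is a Saturday, so the first Sunday is September 2 and the third is September 16.
1 February 2019 is a Friday, so the first Sunday is February 3 and the fourth is February 24.
At the standard offset (UTC+09:00), 14:30 UTC + 9h = 23:30 Mirir District standard time.
The standard-time date in Mirir District, 1 February 2019, lies within the daylight-saving period (16 September 2018 – 24 February 2019), so Mirir District is on daylight time, UTC+10:00.
14:30 UTC + 10h = 00:30 Mirir District (rolling into the next day, 2 February 2019).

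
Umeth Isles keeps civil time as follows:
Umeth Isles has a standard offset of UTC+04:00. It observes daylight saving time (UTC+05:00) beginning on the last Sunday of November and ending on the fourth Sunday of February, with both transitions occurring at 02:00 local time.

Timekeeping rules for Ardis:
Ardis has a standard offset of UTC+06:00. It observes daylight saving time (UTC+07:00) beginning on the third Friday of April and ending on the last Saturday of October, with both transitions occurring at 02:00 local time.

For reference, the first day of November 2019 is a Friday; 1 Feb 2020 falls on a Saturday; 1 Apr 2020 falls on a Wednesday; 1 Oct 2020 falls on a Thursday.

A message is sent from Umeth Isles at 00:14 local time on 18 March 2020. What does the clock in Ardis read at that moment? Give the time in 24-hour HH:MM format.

1 November 2019 is a Friday, so Sundays fall on 3, 10, 17, 24; the last is November 24.
1 February 2020 is a Saturday, so the first Sunday is February 2 and the fourth is February 23.
18 March 2020 does not fall between 24 November 2019 and 23 February 2020, so daylight saving is not in effect and Umeth Isles is at UTC+04:00.
00:14 Umeth Isles − 4h = 20:14 UTC (rolling into the previous day, 17 March 2020).
1 April 2020 is a Wednesday, so the first Friday is April 3 and the third is April 17.
1 October 2020 is a Thursday, so Saturdays fall on 3, 10, 17, 24, 31; the last is October 31.
At the standard offset (UTC+06:00), 20:14 UTC + 6h = 02:14 Ardis standard time (rolling into the next day, 18 March 2020).
Daylight saving runs 17 April – 31 October; the standard-time date in Ardis, 18 March 2020, is outside that window, so Ardis is on standard time at UTC+06:00.
20:14 UTC + 6h = 02:14 Ardis (rolling into the next day, 18 March 2020).

02:14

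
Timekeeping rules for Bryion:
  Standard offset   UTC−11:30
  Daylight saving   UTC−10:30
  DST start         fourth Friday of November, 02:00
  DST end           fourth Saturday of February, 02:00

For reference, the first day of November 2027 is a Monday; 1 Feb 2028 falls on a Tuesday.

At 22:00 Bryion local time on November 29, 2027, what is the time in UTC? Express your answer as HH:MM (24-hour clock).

1 November 2027 is a Monday, so the first Friday is November 5 and the fourth is November 26.
1 February 2028 is a Tuesday, so the first Saturday is February 5 and the fourth is February 26.
November 29, 2027 lies within the daylight-saving period (26 November 2027 – 26 February 2028), so Bryion is on daylight time, UTC−10:30.
22:00 local + 10h30m = 08:30 UTC (rolling into the next day, 30 November 2027).

08:30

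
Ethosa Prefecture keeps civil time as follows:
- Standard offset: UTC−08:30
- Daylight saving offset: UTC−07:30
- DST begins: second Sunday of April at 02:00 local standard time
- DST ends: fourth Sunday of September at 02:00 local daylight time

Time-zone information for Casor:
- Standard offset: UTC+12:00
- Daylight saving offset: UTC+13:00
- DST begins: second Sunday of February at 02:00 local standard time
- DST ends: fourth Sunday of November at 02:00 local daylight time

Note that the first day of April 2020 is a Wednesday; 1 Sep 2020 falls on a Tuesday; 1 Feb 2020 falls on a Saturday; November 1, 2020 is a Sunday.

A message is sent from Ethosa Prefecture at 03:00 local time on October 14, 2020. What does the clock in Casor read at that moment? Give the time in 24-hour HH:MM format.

1 April 2020 is a Wednesday, so the first Sunday is April 5 and the second is April 12.
1 September 2020 is a Tuesday, so the first Sunday is September 6 and the fourth is September 27.
Daylight saving runs 12 April – 27 September; October 14, 2020 is outside that window, so Ethosa Prefecture is on standard time at UTC−08:30.
03:00 Ethosa Prefecture + 8h30m = 11:30 UTC.
1 February 2020 is a Saturday, so the first Sunday is February 2 and the second is February 9.
1 November 2020 is a Sunday, so the first Sunday is November 1 and the fourth is November 22.
At the standard offset (UTC+12:00), 11:30 UTC + 12h = 23:30 Casor standard time.
The standard-time date in Casor, October 14, 2020, lies within the daylight-saving period (9 February – 22 November), so Casor is on daylight time, UTC+13:00.
11:30 UTC + 13h = 00:30 Casor (rolling into the next day, 15 October 2020).

00:30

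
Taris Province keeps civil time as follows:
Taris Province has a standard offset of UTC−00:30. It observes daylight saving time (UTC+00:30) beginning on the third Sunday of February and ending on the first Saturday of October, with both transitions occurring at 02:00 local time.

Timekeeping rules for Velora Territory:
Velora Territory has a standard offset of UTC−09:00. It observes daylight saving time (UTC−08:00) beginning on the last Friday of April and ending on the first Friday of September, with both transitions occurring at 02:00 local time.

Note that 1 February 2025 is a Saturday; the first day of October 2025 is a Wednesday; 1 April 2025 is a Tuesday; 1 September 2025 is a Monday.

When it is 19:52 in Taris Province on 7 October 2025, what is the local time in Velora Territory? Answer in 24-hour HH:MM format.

11:22

1 February 2025 is a Saturday, so the first Sunday is February 2 and the third is February 16.
1 October 2025 is a Wednesday, so the first Saturday is October 4.
7 October 2025 is outside the daylight-saving period (16 February – 4 October), so Taris Province is on standard time, UTC−00:30.
19:52 Taris Province + 0h30m = 20:22 UTC.
1 April 2025 is a Tuesday, so Fridays fall on 4, 11, 18, 25; the last is April 25.
1 September 2025 is a Monday, so the first Friday is September 5.
At the standard offset (UTC−09:00), 20:22 UTC − 9h = 11:22 Velora Territory standard time.
The standard-time date in Velora Territory, 7 October 2025, does not fall between 25 April and 5 September, so daylight saving is not in effect and Velora Territory is at UTC−09:00.
20:22 UTC − 9h = 11:22 Velora Territory.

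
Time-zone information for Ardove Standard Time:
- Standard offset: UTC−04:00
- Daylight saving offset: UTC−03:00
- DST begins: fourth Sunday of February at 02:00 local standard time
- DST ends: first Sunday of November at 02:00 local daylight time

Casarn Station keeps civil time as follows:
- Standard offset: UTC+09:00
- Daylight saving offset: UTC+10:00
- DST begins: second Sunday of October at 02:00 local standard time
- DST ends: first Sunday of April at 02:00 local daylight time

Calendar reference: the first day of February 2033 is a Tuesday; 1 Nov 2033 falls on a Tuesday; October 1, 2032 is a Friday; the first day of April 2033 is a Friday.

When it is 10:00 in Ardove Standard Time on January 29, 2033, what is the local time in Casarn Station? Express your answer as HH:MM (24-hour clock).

00:00

1 February 2033 is a Tuesday, so the first Sunday is February 6 and the fourth is February 27.
1 November 2033 is a Tuesday, so the first Sunday is November 6.
January 29, 2033 does not fall between 27 February and 6 November, so daylight saving is not in effect and Ardove Standard Time is at UTC−04:00.
10:00 Ardove Standard Time + 4h = 14:00 UTC.
1 October 2032 is a Friday, so the first Sunday is October 3 and the second is October 10.
1 April 2033 is a Friday, so the first Sunday is April 3.
At the standard offset (UTC+09:00), 14:00 UTC + 9h = 23:00 Casarn Station standard time.
The standard-time date in Casarn Station, January 29, 2033, falls between 10 October 2032 and 3 April 2033, so daylight saving is in effect and Casarn Station is at UTC+10:00.
14:00 UTC + 10h = 00:00 Casarn Station (rolling into the next day, 30 January 2033).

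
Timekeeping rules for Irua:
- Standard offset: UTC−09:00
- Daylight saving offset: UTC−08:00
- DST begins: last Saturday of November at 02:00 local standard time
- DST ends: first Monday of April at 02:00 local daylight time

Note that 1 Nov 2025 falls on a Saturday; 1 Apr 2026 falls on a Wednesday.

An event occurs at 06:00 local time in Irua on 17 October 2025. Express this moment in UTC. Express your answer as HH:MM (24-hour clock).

15:00

1 November 2025 is a Saturday, so Saturdays fall on 1, 8, 15, 22, 29; the last is November 29.
1 April 2026 is a Wednesday, so the first Monday is April 6.
17 October 2025 is outside the daylight-saving period (29 November 2025 – 6 April 2026), so Irua is on standard time, UTC−09:00.
06:00 local + 9h = 15:00 UTC.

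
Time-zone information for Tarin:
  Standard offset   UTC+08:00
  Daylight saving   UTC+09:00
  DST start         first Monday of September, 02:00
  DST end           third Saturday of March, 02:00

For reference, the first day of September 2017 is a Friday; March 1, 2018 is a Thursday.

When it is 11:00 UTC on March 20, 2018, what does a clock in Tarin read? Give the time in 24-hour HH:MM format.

19:00

1 September 2017 is a Friday, so the first Monday is September 4.
1 March 2018 is a Thursday, so the first Saturday is March 3 and the third is March 17.
At the standard offset (UTC+08:00), 11:00 UTC + 8h = 19:00 Tarin standard time.
Daylight saving runs 4 September 2017 – 17 March 2018; the standard-time date in Tarin, March 20, 2018, is outside that window, so Tarin is on standard time at UTC+08:00.
11:00 UTC + 8h = 19:00 local.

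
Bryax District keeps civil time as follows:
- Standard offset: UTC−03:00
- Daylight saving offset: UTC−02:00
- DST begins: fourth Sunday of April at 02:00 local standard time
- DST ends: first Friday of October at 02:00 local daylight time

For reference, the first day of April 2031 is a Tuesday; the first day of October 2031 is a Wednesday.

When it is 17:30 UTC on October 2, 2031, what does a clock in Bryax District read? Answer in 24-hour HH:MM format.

1 April 2031 is a Tuesday, so the first Sunday is April 6 and the fourth is April 27.
1 October 2031 is a Wednesday, so the first Friday is October 3.
At the standard offset (UTC−03:00), 17:30 UTC − 3h = 14:30 Bryax District standard time.
The standard-time date in Bryax District, October 2, 2031, lies within the daylight-saving period (27 April – 3 October), so Bryax District is on daylight time, UTC−02:00.
17:30 UTC − 2h = 15:30 local.

15:30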